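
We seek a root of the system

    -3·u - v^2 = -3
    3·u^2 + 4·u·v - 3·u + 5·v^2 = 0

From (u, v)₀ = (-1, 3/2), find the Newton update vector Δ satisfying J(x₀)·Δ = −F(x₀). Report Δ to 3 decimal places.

At (-1, 3/2): F = (3.750, 11.250).
Jacobian J = [[-3, -2·v], [6·u + 4·v - 3, 4·u + 10·v]].
At the point, J = [[-3.000, -3.000], [-3.000, 11.000]] (det J = -42.000).
Solving J·Δ = −F gives Δ = (1.786, -0.536).

(1.786, -0.536)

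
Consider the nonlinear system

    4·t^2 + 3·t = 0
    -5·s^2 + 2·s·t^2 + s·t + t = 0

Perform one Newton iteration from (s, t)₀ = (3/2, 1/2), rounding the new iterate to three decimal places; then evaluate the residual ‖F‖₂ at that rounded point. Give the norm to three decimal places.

2.231

At (3/2, 1/2): F = (2.500, -9.250).
Jacobian J = [[0, 8·t + 3], [-10·s + 2·t^2 + t, 4·s·t + s + 1]].
At the point, J = [[0.000, 7.000], [-14.000, 5.500]] (det J = 98.000).
Solving J·Δ = −F gives Δ = (-0.801, -0.357).
Then the next iterate is (s, t)₁ = (0.699, 0.143).
Re-evaluating at (0.699, 0.143): F = (0.51080, -2.17146), so ‖F‖₂ = 2.231.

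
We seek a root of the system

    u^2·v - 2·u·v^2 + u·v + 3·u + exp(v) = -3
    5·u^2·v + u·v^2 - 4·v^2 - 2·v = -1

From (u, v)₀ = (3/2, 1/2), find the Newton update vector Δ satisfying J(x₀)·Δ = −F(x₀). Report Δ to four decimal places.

At (3/2, 1/2): F = (10.273721, 5.0000).
Jacobian J = [[2·u·v - 2·v^2 + v + 3, u^2 - 4·u·v + u + exp(v)], [10·u·v + v^2, 5·u^2 + 2·u·v - 8·v - 2]].
At the point, J = [[4.5000, 2.398721], [7.7500, 6.7500]] (det J = 11.784910).
Solving J·Δ = −F gives Δ = (-4.8667, 4.8470).

(-4.8667, 4.8470)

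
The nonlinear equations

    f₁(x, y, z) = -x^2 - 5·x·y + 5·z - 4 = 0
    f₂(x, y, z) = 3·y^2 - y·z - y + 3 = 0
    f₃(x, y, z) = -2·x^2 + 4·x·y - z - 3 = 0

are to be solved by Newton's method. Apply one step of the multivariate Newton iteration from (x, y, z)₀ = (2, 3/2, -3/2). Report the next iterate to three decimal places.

At (2, 3/2, -3/2): F = (-30.500, 10.500, 2.500).
Jacobian J = [[-2·x - 5·y, -5·x, 5], [0, 6·y - z - 1, -y], [-4·x + 4·y, 4·x, -1]].
At the point, J = [[-11.500, -10.000, 5.000], [0.000, 9.500, -1.500], [-2.000, 8.000, -1.000]] (det J = 36.250).
Solving J·Δ = −F gives Δ = (-4.345, -2.514, -8.921).
Then the next iterate is (x, y, z)₁ = (-2.345, -1.014, -10.421).

(-2.345, -1.014, -10.421)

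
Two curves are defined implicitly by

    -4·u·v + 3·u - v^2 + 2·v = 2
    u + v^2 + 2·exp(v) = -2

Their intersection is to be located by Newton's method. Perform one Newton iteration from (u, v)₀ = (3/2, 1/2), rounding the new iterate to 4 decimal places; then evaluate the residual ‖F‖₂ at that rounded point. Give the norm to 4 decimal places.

At (3/2, 1/2): F = (0.2500, 7.047443).
Jacobian J = [[-4·v + 3, -4·u - 2·v + 2], [1, 2·v + 2·exp(v)]].
At the point, J = [[1.0000, -5.0000], [1.0000, 4.297443]] (det J = 9.297443).
Solving J·Δ = −F gives Δ = (-3.9055, -0.7311).
Then the next iterate is (u, v)₁ = (-2.4055, -0.2311).
Re-evaluating at (-2.4055, -0.2311): F = (-11.955751, 1.235227), so ‖F‖₂ = 12.0194.

12.0194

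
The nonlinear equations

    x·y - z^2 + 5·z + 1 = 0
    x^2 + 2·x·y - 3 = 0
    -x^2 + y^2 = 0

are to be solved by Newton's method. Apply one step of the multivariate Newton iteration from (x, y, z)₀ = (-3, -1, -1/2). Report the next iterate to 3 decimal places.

(-1.615, -0.846, -0.401)

At (-3, -1, -1/2): F = (1.250, 12.000, -8.000).
Jacobian J = [[y, x, -2·z + 5], [2·x + 2·y, 2·x, 0], [-2·x, 2·y, 0]].
At the point, J = [[-1.000, -3.000, 6.000], [-8.000, -6.000, 0.000], [6.000, -2.000, 0.000]] (det J = 312.000).
Solving J·Δ = −F gives Δ = (1.385, 0.154, 0.099).
Then the next iterate is (x, y, z)₁ = (-1.615, -0.846, -0.401).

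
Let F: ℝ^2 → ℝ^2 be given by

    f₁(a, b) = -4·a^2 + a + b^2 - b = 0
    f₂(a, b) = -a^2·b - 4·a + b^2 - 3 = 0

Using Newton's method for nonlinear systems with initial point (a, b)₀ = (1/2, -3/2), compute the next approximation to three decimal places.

(-79.750, 59.500)

At (1/2, -3/2): F = (3.250, -2.375).
Jacobian J = [[-8·a + 1, 2·b - 1], [-2·a·b - 4, -a^2 + 2·b]].
At the point, J = [[-3.000, -4.000], [-2.500, -3.250]] (det J = -0.250).
Solving J·Δ = −F gives Δ = (-80.250, 61.000).
Then the next iterate is (a, b)₁ = (-79.750, 59.500).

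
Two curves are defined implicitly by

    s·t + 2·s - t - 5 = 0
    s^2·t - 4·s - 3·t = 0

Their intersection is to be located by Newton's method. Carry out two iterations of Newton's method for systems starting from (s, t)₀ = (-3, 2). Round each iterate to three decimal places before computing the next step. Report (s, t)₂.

(-2.812, -2.846)

At (-3, 2): F = (-19.000, 24.000).
Jacobian J = [[t + 2, s - 1], [2·s·t - 4, s^2 - 3]].
At the point, J = [[4.000, -4.000], [-16.000, 6.000]] (det J = -40.000).
Solving J·Δ = −F gives Δ = (-0.450, -5.200).
Then the next iterate is (s, t)₁ = (-3.450, -3.200).
Round to (-3.450, -3.200) and repeat: F = (2.340, -14.688), J = [[-1.200, -4.450], [18.080, 8.90250]].
Δ = (0.638, 0.354), so (s, t)₂ = (-2.812, -2.846).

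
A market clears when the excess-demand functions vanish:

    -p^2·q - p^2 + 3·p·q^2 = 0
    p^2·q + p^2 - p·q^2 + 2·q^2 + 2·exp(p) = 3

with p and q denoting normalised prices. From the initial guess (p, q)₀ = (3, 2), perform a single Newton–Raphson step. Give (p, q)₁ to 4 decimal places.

(1.9417, 1.4315)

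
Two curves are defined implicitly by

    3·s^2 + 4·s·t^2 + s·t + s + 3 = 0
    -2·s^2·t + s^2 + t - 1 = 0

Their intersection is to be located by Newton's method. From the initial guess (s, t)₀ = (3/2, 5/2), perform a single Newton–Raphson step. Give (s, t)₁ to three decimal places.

(1.287, 1.087)

At (3/2, 5/2): F = (52.500, -7.500).
Jacobian J = [[6·s + 4·t^2 + t + 1, 8·s·t + s], [-4·s·t + 2·s, -2·s^2 + 1]].
At the point, J = [[37.500, 31.500], [-12.000, -3.500]] (det J = 246.750).
Solving J·Δ = −F gives Δ = (-0.213, -1.413).
Then the next iterate is (s, t)₁ = (1.287, 1.087).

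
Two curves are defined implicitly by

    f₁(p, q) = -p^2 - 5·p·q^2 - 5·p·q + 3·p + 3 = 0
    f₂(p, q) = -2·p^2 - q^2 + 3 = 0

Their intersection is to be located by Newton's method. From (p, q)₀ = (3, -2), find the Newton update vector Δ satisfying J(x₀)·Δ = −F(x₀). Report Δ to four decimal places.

(-1.5307, 0.1578)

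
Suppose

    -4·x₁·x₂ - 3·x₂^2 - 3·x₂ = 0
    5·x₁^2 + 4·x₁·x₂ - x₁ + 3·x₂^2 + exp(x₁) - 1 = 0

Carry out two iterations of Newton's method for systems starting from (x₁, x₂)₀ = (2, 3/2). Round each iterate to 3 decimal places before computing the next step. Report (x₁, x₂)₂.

(0.633, 0.204)

At (2, 3/2): F = (-23.250, 43.13906).
Jacobian J = [[-4·x₂, -4·x₁ - 6·x₂ - 3], [10·x₁ + 4·x₂ + exp(x₁) - 1, 4·x₁ + 6·x₂]].
At the point, J = [[-6.000, -20.000], [32.38906, 17.000]] (det J = 545.78112).
Solving J·Δ = −F gives Δ = (-0.857, -0.906).
Then the next iterate is (x₁, x₂)₁ = (1.143, 0.594).
Round to (1.143, 0.594) and repeat: F = (-5.55628, 11.29968), J = [[-2.376, -11.136], [15.94216, 8.136]].
Δ = (-0.510, -0.390), so (x₁, x₂)₂ = (0.633, 0.204).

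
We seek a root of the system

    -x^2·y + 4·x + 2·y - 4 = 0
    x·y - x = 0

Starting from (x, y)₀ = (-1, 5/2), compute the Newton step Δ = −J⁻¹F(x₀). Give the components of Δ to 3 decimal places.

At (-1, 5/2): F = (-5.500, -1.500).
Jacobian J = [[-2·x·y + 4, -x^2 + 2], [y - 1, x]].
At the point, J = [[9.000, 1.000], [1.500, -1.000]] (det J = -10.500).
Solving J·Δ = −F gives Δ = (0.667, -0.500).

(0.667, -0.500)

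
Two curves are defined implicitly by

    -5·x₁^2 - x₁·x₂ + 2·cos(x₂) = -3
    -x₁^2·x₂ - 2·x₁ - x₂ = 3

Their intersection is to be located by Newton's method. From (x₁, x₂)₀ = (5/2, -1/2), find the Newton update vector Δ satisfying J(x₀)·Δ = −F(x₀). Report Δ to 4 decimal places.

At (5/2, -1/2): F = (-25.244835, -4.3750).
Jacobian J = [[-10·x₁ - x₂, -x₁ - 2·sin(x₂)], [-2·x₁·x₂ - 2, -x₁^2 - 1]].
At the point, J = [[-24.5000, -1.541149], [0.5000, -7.2500]] (det J = 178.395574).
Solving J·Δ = −F gives Δ = (-0.9882, -0.6716).

(-0.9882, -0.6716)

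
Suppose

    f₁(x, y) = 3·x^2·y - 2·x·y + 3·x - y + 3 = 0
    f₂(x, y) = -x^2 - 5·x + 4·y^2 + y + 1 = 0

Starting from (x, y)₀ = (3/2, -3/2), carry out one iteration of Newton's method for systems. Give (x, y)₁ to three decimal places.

(1.822, -1.848)

At (3/2, -3/2): F = (3.375, -1.250).
Jacobian J = [[6·x·y - 2·y + 3, 3·x^2 - 2·x - 1], [-2·x - 5, 8·y + 1]].
At the point, J = [[-7.500, 2.750], [-8.000, -11.000]] (det J = 104.500).
Solving J·Δ = −F gives Δ = (0.322, -0.348).
Then the next iterate is (x, y)₁ = (1.822, -1.848).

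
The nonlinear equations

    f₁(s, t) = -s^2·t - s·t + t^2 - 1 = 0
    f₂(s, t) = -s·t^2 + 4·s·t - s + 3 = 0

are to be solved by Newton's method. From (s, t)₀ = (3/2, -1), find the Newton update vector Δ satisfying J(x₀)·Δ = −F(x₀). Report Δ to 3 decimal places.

(0.500, 1.000)

At (3/2, -1): F = (3.750, -6.000).
Jacobian J = [[-2·s·t - t, -s^2 - s + 2·t], [-t^2 + 4·t - 1, -2·s·t + 4·s]].
At the point, J = [[4.000, -5.750], [-6.000, 9.000]] (det J = 1.500).
Solving J·Δ = −F gives Δ = (0.500, 1.000).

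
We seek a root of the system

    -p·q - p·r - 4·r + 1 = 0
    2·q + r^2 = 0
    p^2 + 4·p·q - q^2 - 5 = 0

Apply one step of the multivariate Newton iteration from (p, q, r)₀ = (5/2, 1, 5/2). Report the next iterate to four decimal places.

(0.5199, 1.9464, 0.4715)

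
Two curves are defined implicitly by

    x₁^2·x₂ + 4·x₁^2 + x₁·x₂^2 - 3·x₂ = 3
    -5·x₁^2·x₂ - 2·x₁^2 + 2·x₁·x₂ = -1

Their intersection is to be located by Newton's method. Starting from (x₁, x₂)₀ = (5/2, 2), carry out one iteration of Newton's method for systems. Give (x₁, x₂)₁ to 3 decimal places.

(1.419, 1.867)

At (5/2, 2): F = (38.500, -64.000).
Jacobian J = [[2·x₁·x₂ + 8·x₁ + x₂^2, x₁^2 + 2·x₁·x₂ - 3], [-10·x₁·x₂ - 4·x₁ + 2·x₂, -5·x₁^2 + 2·x₁]].
At the point, J = [[34.000, 13.250], [-56.000, -26.250]] (det J = -150.500).
Solving J·Δ = −F gives Δ = (-1.081, -0.133).
Then the next iterate is (x₁, x₂)₁ = (1.419, 1.867).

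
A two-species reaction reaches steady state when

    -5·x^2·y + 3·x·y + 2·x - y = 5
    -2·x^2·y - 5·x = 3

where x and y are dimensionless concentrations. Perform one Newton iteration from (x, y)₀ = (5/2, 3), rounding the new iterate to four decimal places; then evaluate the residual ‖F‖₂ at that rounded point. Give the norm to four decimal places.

At (5/2, 3): F = (-74.2500, -53.0000).
Jacobian J = [[-10·x·y + 3·y + 2, -5·x^2 + 3·x - 1], [-4·x·y - 5, -2·x^2]].
At the point, J = [[-64.0000, -24.7500], [-35.0000, -12.5000]] (det J = -66.2500).
Solving J·Δ = −F gives Δ = (-5.7906, 11.9736).
Then the next iterate is (x, y)₁ = (-3.2906, 14.9736).
Re-evaluating at (-3.2906, 14.9736): F = (-985.045509, -310.816730), so ‖F‖₂ = 1032.9190.

1032.9190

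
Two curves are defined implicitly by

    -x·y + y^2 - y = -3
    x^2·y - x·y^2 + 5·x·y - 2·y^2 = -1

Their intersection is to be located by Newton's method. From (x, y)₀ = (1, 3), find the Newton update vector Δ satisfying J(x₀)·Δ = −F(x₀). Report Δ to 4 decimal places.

(-3.3333, -4.0000)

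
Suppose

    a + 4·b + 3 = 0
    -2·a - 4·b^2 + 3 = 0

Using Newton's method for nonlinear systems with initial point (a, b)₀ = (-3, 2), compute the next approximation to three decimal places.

At (-3, 2): F = (8.000, -7.000).
Jacobian J = [[1, 4], [-2, -8·b]].
At the point, J = [[1.000, 4.000], [-2.000, -16.000]] (det J = -8.000).
Solving J·Δ = −F gives Δ = (-12.500, 1.125).
Then the next iterate is (a, b)₁ = (-15.500, 3.125).

(-15.500, 3.125)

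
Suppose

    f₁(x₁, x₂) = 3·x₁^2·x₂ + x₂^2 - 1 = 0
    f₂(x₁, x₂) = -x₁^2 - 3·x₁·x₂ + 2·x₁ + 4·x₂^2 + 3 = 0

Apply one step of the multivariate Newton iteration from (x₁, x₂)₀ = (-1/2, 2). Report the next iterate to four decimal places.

(-0.7183, 0.7769)

At (-1/2, 2): F = (4.5000, 20.7500).
Jacobian J = [[6·x₁·x₂, 3·x₁^2 + 2·x₂], [-2·x₁ - 3·x₂ + 2, -3·x₁ + 8·x₂]].
At the point, J = [[-6.0000, 4.7500], [-3.0000, 17.5000]] (det J = -90.7500).
Solving J·Δ = −F gives Δ = (-0.2183, -1.2231).
Then the next iterate is (x₁, x₂)₁ = (-0.7183, 0.7769).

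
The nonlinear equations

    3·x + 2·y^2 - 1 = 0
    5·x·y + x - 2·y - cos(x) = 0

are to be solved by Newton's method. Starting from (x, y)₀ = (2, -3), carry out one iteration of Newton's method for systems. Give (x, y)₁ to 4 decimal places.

(1.4364, -1.2242)

At (2, -3): F = (23.0000, -21.583853).
Jacobian J = [[3, 4·y], [5·y + sin(x) + 1, 5·x - 2]].
At the point, J = [[3.0000, -12.0000], [-13.090703, 8.0000]] (det J = -133.088431).
Solving J·Δ = −F gives Δ = (-0.5636, 1.7758).
Then the next iterate is (x, y)₁ = (1.4364, -1.2242).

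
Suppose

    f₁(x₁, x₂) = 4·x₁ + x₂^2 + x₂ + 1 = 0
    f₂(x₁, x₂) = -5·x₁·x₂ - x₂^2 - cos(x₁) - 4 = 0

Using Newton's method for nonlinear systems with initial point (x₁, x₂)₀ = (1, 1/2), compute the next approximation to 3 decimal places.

(0.037, -0.449)

At (1, 1/2): F = (5.750, -7.29030).
Jacobian J = [[4, 2·x₂ + 1], [-5·x₂ + sin(x₁), -5·x₁ - 2·x₂]].
At the point, J = [[4.000, 2.000], [-1.65853, -6.000]] (det J = -20.68294).
Solving J·Δ = −F gives Δ = (-0.963, -0.949).
Then the next iterate is (x₁, x₂)₁ = (0.037, -0.449).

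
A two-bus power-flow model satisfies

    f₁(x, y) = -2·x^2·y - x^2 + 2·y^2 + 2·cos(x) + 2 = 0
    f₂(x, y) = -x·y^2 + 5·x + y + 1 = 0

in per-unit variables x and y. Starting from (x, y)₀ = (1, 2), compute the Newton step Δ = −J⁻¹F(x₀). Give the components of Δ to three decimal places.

(1.454, 1.818)

At (1, 2): F = (6.08060, 4.000).
Jacobian J = [[-4·x·y - 2·x - 2·sin(x), -2·x^2 + 4·y], [-y^2 + 5, -2·x·y + 1]].
At the point, J = [[-11.68294, 6.000], [1.000, -3.000]] (det J = 29.04883).
Solving J·Δ = −F gives Δ = (1.454, 1.818).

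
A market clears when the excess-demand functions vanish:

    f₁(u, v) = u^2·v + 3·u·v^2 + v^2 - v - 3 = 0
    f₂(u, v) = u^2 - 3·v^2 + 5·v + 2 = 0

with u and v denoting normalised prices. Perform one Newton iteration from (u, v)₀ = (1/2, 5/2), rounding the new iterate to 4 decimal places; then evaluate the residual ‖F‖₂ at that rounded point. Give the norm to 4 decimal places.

At (1/2, 5/2): F = (10.7500, -4.0000).
Jacobian J = [[2·u·v + 3·v^2, u^2 + 6·u·v + 2·v - 1], [2·u, -6·v + 5]].
At the point, J = [[21.2500, 11.7500], [1.0000, -10.0000]] (det J = -224.2500).
Solving J·Δ = −F gives Δ = (-0.2698, -0.4270).
Then the next iterate is (u, v)₁ = (0.2302, 2.0730).
Re-evaluating at (0.2302, 2.0730): F = (2.301917, -0.473995), so ‖F‖₂ = 2.3502.

2.3502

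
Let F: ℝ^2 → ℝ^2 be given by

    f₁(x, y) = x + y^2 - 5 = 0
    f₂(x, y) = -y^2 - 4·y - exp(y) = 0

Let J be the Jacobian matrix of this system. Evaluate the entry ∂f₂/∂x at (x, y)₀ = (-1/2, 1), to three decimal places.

0.000

∂f₂/∂x = 0.
At (-1/2, 1) this is 0.000.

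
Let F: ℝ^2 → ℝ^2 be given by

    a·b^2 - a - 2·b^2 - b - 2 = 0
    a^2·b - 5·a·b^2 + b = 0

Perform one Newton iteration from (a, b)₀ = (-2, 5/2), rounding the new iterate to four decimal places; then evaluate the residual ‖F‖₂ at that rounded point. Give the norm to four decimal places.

At (-2, 5/2): F = (-27.5000, 75.0000).
Jacobian J = [[b^2 - 1, 2·a·b - 4·b - 1], [2·a·b - 5·b^2, a^2 - 10·a·b + 1]].
At the point, J = [[5.2500, -21.0000], [-41.2500, 55.0000]] (det J = -577.5000).
Solving J·Δ = −F gives Δ = (0.1082, -1.2825).
Then the next iterate is (a, b)₁ = (-1.8918, 1.2175).
Re-evaluating at (-1.8918, 1.2175): F = (-7.094539, 19.595954), so ‖F‖₂ = 20.8407.

20.8407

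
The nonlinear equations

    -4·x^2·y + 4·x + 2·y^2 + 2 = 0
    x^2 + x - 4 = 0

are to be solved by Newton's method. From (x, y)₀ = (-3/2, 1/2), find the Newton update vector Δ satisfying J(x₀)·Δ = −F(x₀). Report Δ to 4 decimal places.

(-1.6250, -3.4643)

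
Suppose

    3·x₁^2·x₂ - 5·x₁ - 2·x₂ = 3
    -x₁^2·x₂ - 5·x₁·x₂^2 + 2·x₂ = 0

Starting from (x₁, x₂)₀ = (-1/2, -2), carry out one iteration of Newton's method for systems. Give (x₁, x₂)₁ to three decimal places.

(-0.734, -0.587)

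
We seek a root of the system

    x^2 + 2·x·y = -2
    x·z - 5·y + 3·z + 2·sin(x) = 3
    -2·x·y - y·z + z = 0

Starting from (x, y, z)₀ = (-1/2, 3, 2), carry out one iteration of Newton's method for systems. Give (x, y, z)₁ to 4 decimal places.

At (-1/2, 3, 2): F = (-0.7500, -13.958851, -1.0000).
Jacobian J = [[2·x + 2·y, 2·x, 0], [z + 2·cos(x), -5, x + 3], [-2·y, -2·x - z, -y + 1]].
At the point, J = [[5.0000, -1.0000, 0.0000], [3.755165, -5.0000, 2.5000], [-6.0000, -1.0000, -2.0000]] (det J = 69.989670).
Solving J·Δ = −F gives Δ = (-0.3007, -2.2533, 1.5286).
Then the next iterate is (x, y, z)₁ = (-0.8007, 0.7467, 3.5286).

(-0.8007, 0.7467, 3.5286)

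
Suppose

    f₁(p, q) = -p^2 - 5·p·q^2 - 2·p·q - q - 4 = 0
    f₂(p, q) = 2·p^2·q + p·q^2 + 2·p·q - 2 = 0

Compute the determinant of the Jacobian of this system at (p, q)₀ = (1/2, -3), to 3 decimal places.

J = [[-2·p - 5·q^2 - 2·q, -10·p·q - 2·p - 1], [4·p·q + q^2 + 2·q, 2·p^2 + 2·p·q + 2·p]].
At the point, J = [[-40.000, 13.000], [-3.000, -1.500]].
det J = 99.000.

99.000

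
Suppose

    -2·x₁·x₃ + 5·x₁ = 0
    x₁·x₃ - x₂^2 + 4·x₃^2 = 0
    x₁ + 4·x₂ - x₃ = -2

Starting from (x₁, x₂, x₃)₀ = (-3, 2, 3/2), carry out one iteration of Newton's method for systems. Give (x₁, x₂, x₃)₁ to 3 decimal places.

At (-3, 2, 3/2): F = (-6.000, 0.500, 5.500).
Jacobian J = [[-2·x₃ + 5, 0, -2·x₁], [x₃, -2·x₂, x₁ + 8·x₃], [1, 4, -1]].
At the point, J = [[2.000, 0.000, 6.000], [1.500, -4.000, 9.000], [1.000, 4.000, -1.000]] (det J = -4.000).
Solving J·Δ = −F gives Δ = (84.000, -29.125, -27.000).
Then the next iterate is (x₁, x₂, x₃)₁ = (81.000, -27.125, -25.500).

(81.000, -27.125, -25.500)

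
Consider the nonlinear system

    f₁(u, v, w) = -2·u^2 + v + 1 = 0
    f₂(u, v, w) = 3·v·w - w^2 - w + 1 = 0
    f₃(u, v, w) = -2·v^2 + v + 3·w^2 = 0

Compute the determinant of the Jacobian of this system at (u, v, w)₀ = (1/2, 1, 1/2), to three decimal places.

J = [[-4·u, 1, 0], [0, 3·w, 3·v - 2·w - 1], [0, -4·v + 1, 6·w]].
At the point, J = [[-2.000, 1.000, 0.000], [0.000, 1.500, 1.000], [0.000, -3.000, 3.000]].
det J = -15.000.

-15.000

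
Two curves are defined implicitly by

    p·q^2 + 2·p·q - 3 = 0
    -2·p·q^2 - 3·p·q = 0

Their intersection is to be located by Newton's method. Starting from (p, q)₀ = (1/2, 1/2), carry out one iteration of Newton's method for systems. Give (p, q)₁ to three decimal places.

At (1/2, 1/2): F = (-2.375, -1.000).
Jacobian J = [[q^2 + 2·q, 2·p·q + 2·p], [-2·q^2 - 3·q, -4·p·q - 3·p]].
At the point, J = [[1.250, 1.500], [-2.000, -2.500]] (det J = -0.125).
Solving J·Δ = −F gives Δ = (59.500, -48.000).
Then the next iterate is (p, q)₁ = (60.000, -47.500).

(60.000, -47.500)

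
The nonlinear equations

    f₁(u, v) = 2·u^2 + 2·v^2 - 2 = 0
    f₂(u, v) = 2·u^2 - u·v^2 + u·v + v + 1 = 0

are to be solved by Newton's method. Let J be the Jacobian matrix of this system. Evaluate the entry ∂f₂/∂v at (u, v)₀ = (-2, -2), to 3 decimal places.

-9.000

∂f₂/∂v = -2·u·v + u + 1.
At (-2, -2) this is -9.000.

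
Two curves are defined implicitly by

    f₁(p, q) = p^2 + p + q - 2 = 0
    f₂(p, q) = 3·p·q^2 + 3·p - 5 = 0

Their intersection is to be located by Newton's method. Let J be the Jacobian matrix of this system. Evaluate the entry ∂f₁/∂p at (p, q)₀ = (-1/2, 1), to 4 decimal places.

∂f₁/∂p = 2·p + 1.
At (-1/2, 1) this is 0.0000.

0.0000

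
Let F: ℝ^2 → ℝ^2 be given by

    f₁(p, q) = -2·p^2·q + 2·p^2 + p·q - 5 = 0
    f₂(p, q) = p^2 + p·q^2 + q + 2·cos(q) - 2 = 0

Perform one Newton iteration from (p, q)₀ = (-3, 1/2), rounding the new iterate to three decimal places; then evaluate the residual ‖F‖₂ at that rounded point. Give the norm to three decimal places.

2.988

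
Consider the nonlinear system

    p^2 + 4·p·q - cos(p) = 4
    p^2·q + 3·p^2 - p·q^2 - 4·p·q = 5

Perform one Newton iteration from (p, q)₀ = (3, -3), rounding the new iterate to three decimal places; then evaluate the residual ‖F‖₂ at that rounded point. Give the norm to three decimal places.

10.593

At (3, -3): F = (-30.01001, 4.000).
Jacobian J = [[2·p + 4·q + sin(p), 4·p], [2·p·q + 6·p - q^2 - 4·q, p^2 - 2·p·q - 4·p]].
At the point, J = [[-5.85888, 12.000], [3.000, 15.000]] (det J = -123.88320).
Solving J·Δ = −F gives Δ = (-4.021, 0.538).
Then the next iterate is (p, q)₁ = (-1.021, -2.462).
Re-evaluating at (-1.021, -2.462): F = (6.57474, -8.30524), so ‖F‖₂ = 10.593.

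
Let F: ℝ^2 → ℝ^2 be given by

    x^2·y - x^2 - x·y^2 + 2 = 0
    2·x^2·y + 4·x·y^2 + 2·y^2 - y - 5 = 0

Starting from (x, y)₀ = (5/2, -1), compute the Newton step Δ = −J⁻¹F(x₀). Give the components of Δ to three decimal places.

(-1.040, 0.139)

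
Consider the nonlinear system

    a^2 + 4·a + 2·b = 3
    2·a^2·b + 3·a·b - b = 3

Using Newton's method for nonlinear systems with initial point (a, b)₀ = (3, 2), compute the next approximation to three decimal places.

(0.630, 2.850)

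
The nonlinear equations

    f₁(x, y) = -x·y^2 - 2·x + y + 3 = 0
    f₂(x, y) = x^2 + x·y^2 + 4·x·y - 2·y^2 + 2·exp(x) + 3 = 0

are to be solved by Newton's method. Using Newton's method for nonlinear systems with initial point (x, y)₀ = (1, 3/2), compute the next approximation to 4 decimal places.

At (1, 3/2): F = (0.2500, 13.186564).
Jacobian J = [[-y^2 - 2, -2·x·y + 1], [2·x + y^2 + 4·y + 2·exp(x), 2·x·y + 4·x - 4·y]].
At the point, J = [[-4.2500, -2.0000], [15.686564, 1.0000]] (det J = 27.123127).
Solving J·Δ = −F gives Δ = (-0.9816, 2.2108).
Then the next iterate is (x, y)₁ = (0.0184, 3.7108).

(0.0184, 3.7108)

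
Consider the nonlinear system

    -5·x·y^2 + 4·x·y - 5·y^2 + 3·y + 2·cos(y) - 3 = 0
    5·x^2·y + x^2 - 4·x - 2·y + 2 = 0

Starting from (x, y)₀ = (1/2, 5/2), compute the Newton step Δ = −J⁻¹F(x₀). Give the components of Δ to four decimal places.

At (1/2, 5/2): F = (-38.977287, -1.6250).
Jacobian J = [[-5·y^2 + 4·y, -10·x·y + 4·x - 10·y - 2·sin(y) + 3], [10·x·y + 2·x - 4, 5·x^2 - 2]].
At the point, J = [[-21.2500, -33.696944], [9.5000, -0.7500]] (det J = 336.058471).
Solving J·Δ = −F gives Δ = (0.0760, -1.2046).

(0.0760, -1.2046)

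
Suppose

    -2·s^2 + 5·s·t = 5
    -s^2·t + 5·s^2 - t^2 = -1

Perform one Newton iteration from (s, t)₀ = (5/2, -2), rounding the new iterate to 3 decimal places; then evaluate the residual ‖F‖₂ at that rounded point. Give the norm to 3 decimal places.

16.433

At (5/2, -2): F = (-42.500, 40.750).
Jacobian J = [[-4·s + 5·t, 5·s], [-2·s·t + 10·s, -s^2 - 2·t]].
At the point, J = [[-20.000, 12.500], [35.000, -2.250]] (det J = -392.500).
Solving J·Δ = −F gives Δ = (-1.054, 1.713).
Then the next iterate is (s, t)₁ = (1.446, -0.287).
Re-evaluating at (1.446, -0.287): F = (-11.25684, 11.97230), so ‖F‖₂ = 16.433.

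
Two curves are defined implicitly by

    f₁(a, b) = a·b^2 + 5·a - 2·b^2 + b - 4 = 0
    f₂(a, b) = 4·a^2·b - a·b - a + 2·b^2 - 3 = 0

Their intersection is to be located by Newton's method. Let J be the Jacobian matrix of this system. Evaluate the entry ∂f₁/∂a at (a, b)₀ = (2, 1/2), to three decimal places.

5.250

∂f₁/∂a = b^2 + 5.
At (2, 1/2) this is 5.250.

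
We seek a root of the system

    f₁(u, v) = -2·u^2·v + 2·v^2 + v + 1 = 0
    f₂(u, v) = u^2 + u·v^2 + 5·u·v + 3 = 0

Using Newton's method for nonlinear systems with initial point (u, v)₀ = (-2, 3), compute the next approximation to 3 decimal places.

At (-2, 3): F = (-2.000, -41.000).
Jacobian J = [[-4·u·v, -2·u^2 + 4·v + 1], [2·u + v^2 + 5·v, 2·u·v + 5·u]].
At the point, J = [[24.000, 5.000], [20.000, -22.000]] (det J = -628.000).
Solving J·Δ = −F gives Δ = (0.396, -1.503).
Then the next iterate is (u, v)₁ = (-1.604, 1.497).

(-1.604, 1.497)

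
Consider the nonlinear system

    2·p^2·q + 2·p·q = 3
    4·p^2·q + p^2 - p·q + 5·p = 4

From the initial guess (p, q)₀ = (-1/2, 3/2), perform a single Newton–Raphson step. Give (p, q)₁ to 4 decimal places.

(-4.8571, -6.0000)

At (-1/2, 3/2): F = (-3.7500, -4.0000).
Jacobian J = [[4·p·q + 2·q, 2·p^2 + 2·p], [8·p·q + 2·p - q + 5, 4·p^2 - p]].
At the point, J = [[0.0000, -0.5000], [-3.5000, 1.5000]] (det J = -1.7500).
Solving J·Δ = −F gives Δ = (-4.3571, -7.5000).
Then the next iterate is (p, q)₁ = (-4.8571, -6.0000).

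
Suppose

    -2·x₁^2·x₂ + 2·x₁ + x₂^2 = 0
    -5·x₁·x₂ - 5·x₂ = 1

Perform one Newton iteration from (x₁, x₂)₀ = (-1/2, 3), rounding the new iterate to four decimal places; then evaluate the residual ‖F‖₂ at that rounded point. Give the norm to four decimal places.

1.2639

At (-1/2, 3): F = (6.5000, -8.5000).
Jacobian J = [[-4·x₁·x₂ + 2, -2·x₁^2 + 2·x₂], [-5·x₂, -5·x₁ - 5]].
At the point, J = [[8.0000, 5.5000], [-15.0000, -2.5000]] (det J = 62.5000).
Solving J·Δ = −F gives Δ = (-0.4880, -0.4720).
Then the next iterate is (x₁, x₂)₁ = (-0.9880, 2.5280).
Re-evaluating at (-0.9880, 2.5280): F = (-0.520600, -1.151680), so ‖F‖₂ = 1.2639.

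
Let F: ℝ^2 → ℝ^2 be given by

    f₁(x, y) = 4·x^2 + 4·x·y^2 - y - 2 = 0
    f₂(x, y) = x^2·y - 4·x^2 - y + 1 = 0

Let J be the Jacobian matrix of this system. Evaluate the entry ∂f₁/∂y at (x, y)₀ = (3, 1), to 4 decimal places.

23.0000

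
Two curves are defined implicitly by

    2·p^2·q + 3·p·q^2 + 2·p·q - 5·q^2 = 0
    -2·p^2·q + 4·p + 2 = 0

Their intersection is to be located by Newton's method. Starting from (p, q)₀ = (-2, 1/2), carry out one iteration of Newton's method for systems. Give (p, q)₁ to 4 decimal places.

(-1.1351, 0.1149)

At (-2, 1/2): F = (-0.7500, -10.0000).
Jacobian J = [[4·p·q + 3·q^2 + 2·q, 2·p^2 + 6·p·q + 2·p - 10·q], [-4·p·q + 4, -2·p^2]].
At the point, J = [[-2.2500, -7.0000], [8.0000, -8.0000]] (det J = 74.0000).
Solving J·Δ = −F gives Δ = (0.8649, -0.3851).
Then the next iterate is (p, q)₁ = (-1.1351, 0.1149).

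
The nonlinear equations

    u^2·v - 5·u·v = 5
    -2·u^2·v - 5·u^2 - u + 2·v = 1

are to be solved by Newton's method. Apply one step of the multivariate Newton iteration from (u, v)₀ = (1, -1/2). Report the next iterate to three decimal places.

(0.222, -1.542)

At (1, -1/2): F = (-3.000, -7.000).
Jacobian J = [[2·u·v - 5·v, u^2 - 5·u], [-4·u·v - 10·u - 1, -2·u^2 + 2]].
At the point, J = [[1.500, -4.000], [-9.000, 0.000]] (det J = -36.000).
Solving J·Δ = −F gives Δ = (-0.778, -1.042).
Then the next iterate is (u, v)₁ = (0.222, -1.542).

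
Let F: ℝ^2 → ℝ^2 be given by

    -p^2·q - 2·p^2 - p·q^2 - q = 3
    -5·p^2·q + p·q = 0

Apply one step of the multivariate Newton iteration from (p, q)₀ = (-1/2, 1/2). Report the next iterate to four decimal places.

(3.2593, 6.4444)

At (-1/2, 1/2): F = (-4.0000, -0.8750).
Jacobian J = [[-2·p·q - 4·p - q^2, -p^2 - 2·p·q - 1], [-10·p·q + q, -5·p^2 + p]].
At the point, J = [[2.2500, -0.7500], [3.0000, -1.7500]] (det J = -1.6875).
Solving J·Δ = −F gives Δ = (3.7593, 5.9444).
Then the next iterate is (p, q)₁ = (3.2593, 6.4444).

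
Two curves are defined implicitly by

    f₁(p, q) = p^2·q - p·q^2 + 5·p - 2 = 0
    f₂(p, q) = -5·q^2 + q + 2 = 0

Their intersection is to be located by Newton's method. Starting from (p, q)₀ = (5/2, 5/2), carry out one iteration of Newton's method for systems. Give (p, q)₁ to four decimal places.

(0.9475, 1.3854)

At (5/2, 5/2): F = (10.5000, -26.7500).
Jacobian J = [[2·p·q - q^2 + 5, p^2 - 2·p·q], [0, -10·q + 1]].
At the point, J = [[11.2500, -6.2500], [0.0000, -24.0000]] (det J = -270.0000).
Solving J·Δ = −F gives Δ = (-1.5525, -1.1146).
Then the next iterate is (p, q)₁ = (0.9475, 1.3854).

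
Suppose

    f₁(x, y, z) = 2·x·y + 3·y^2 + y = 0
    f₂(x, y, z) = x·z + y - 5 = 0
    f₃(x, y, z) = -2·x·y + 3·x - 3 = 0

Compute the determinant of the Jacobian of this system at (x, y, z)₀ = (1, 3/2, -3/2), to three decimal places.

J = [[2·y, 2·x + 6·y + 1, 0], [z, 1, x], [-2·y + 3, -2·x, 0]].
At the point, J = [[3.000, 12.000, 0.000], [-1.500, 1.000, 1.000], [0.000, -2.000, 0.000]].
det J = 6.000.

6.000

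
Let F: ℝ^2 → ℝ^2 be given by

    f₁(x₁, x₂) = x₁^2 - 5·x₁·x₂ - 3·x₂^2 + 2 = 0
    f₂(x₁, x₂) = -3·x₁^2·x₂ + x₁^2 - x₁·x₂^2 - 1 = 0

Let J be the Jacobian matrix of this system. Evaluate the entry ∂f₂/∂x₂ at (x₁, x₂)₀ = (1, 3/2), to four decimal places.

-6.0000

∂f₂/∂x₂ = -3·x₁^2 - 2·x₁·x₂.
At (1, 3/2) this is -6.0000.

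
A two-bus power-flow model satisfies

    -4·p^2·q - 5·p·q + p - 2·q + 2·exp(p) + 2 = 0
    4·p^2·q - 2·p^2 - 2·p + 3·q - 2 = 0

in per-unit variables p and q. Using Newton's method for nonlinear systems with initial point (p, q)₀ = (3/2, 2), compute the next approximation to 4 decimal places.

(4.9640, -3.8270)

At (3/2, 2): F = (-24.536622, 14.5000).
Jacobian J = [[-8·p·q - 5·q + 2·exp(p) + 1, -4·p^2 - 5·p - 2], [8·p·q - 4·p - 2, 4·p^2 + 3]].
At the point, J = [[-24.036622, -18.5000], [16.0000, 12.0000]] (det J = 7.560538).
Solving J·Δ = −F gives Δ = (3.4640, -5.8270).
Then the next iterate is (p, q)₁ = (4.9640, -3.8270).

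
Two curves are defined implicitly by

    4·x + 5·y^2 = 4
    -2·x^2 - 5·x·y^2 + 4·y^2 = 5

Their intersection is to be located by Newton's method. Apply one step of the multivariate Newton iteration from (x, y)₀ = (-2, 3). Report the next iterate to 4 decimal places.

(-1.5726, 1.8430)

At (-2, 3): F = (33.0000, 113.0000).
Jacobian J = [[4, 10·y], [-4·x - 5·y^2, -10·x·y + 8·y]].
At the point, J = [[4.0000, 30.0000], [-37.0000, 84.0000]] (det J = 1446.0000).
Solving J·Δ = −F gives Δ = (0.4274, -1.1570).
Then the next iterate is (x, y)₁ = (-1.5726, 1.8430).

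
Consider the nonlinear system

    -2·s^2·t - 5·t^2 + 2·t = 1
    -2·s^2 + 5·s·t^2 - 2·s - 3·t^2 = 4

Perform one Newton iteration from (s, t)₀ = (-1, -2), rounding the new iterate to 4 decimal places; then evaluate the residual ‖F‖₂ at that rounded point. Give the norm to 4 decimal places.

11.7511

At (-1, -2): F = (-21.0000, -36.0000).
Jacobian J = [[-4·s·t, -2·s^2 - 10·t + 2], [-4·s + 5·t^2 - 2, 10·s·t - 6·t]].
At the point, J = [[-8.0000, 20.0000], [22.0000, 32.0000]] (det J = -696.0000).
Solving J·Δ = −F gives Δ = (0.0690, 1.0776).
Then the next iterate is (s, t)₁ = (-0.9310, -0.9224).
Re-evaluating at (-0.9310, -0.9224): F = (-5.499908, -10.384563), so ‖F‖₂ = 11.7511.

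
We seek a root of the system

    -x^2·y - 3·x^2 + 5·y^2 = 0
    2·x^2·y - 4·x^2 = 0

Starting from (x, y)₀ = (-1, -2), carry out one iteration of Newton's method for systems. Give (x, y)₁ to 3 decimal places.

(-0.618, -1.059)

At (-1, -2): F = (19.000, -8.000).
Jacobian J = [[-2·x·y - 6·x, -x^2 + 10·y], [4·x·y - 8·x, 2·x^2]].
At the point, J = [[2.000, -21.000], [16.000, 2.000]] (det J = 340.000).
Solving J·Δ = −F gives Δ = (0.382, 0.941).
Then the next iterate is (x, y)₁ = (-0.618, -1.059).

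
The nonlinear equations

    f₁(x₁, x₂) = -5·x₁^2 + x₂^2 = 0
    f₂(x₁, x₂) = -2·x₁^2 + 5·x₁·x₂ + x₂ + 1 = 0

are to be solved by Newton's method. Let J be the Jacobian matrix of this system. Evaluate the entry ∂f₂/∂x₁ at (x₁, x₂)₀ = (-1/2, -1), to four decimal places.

-3.0000

∂f₂/∂x₁ = -4·x₁ + 5·x₂.
At (-1/2, -1) this is -3.0000.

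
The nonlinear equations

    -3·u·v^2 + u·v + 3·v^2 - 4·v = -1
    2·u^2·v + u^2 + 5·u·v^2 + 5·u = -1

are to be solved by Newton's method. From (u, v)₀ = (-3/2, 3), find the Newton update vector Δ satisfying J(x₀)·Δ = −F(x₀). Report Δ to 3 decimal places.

(1.123, -0.634)

At (-3/2, 3): F = (52.000, -58.250).
Jacobian J = [[-3·v^2 + v, -6·u·v + u + 6·v - 4], [4·u·v + 2·u + 5·v^2 + 5, 2·u^2 + 10·u·v]].
At the point, J = [[-24.000, 39.500], [29.000, -40.500]] (det J = -173.500).
Solving J·Δ = −F gives Δ = (1.123, -0.634).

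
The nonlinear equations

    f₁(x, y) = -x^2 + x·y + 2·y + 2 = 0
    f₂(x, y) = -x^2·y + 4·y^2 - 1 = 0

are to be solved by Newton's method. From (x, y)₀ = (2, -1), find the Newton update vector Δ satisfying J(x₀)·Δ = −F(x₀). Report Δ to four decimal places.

At (2, -1): F = (-6.0000, 7.0000).
Jacobian J = [[-2·x + y, x + 2], [-2·x·y, -x^2 + 8·y]].
At the point, J = [[-5.0000, 4.0000], [4.0000, -12.0000]] (det J = 44.0000).
Solving J·Δ = −F gives Δ = (-1.0000, 0.2500).

(-1.0000, 0.2500)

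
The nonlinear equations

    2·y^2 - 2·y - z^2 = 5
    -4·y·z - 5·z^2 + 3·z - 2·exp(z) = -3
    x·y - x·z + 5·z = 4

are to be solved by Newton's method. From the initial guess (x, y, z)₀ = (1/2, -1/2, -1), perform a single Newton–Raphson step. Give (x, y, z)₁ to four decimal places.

(11.9781, -1.2488, -0.2477)

At (1/2, -1/2, -1): F = (-4.5000, -7.735759, -8.7500).
Jacobian J = [[0, 4·y - 2, -2·z], [0, -4·z, -4·y - 10·z - 2·exp(z) + 3], [y - z, x, -x + 5]].
At the point, J = [[0.0000, -4.0000, 2.0000], [0.0000, 4.0000, 14.264241], [0.5000, 0.5000, 4.5000]] (det J = -32.528482).
Solving J·Δ = −F gives Δ = (11.4781, -0.7488, 0.7523).
Then the next iterate is (x, y, z)₁ = (11.9781, -1.2488, -0.2477).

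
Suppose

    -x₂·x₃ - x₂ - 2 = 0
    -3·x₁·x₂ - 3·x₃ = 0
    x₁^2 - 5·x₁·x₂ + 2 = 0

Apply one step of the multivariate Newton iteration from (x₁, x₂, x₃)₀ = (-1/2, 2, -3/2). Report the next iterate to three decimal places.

At (-1/2, 2, -3/2): F = (-1.000, 7.500, 7.250).
Jacobian J = [[0, -x₃ - 1, -x₂], [-3·x₂, -3·x₁, -3], [2·x₁ - 5·x₂, -5·x₁, 0]].
At the point, J = [[0.000, 0.500, -2.000], [-6.000, 1.500, -3.000], [-11.000, 2.500, 0.000]] (det J = 13.500).
Solving J·Δ = −F gives Δ = (2.528, 8.222, 1.556).
Then the next iterate is (x₁, x₂, x₃)₁ = (2.028, 10.222, 0.056).

(2.028, 10.222, 0.056)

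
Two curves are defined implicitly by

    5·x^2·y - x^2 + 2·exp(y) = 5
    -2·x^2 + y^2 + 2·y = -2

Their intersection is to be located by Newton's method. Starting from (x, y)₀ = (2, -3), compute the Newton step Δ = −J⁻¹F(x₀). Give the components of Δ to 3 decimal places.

(-0.806, 0.862)

At (2, -3): F = (-68.90043, -3.000).
Jacobian J = [[10·x·y - 2·x, 5·x^2 + 2·exp(y)], [-4·x, 2·y + 2]].
At the point, J = [[-64.000, 20.09957], [-8.000, -4.000]] (det J = 416.79659).
Solving J·Δ = −F gives Δ = (-0.806, 0.862).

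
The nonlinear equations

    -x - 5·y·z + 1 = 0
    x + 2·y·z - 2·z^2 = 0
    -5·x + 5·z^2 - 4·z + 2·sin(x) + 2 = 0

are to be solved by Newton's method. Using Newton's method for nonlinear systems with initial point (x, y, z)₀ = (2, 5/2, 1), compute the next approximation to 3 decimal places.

(0.828, 0.724, 0.724)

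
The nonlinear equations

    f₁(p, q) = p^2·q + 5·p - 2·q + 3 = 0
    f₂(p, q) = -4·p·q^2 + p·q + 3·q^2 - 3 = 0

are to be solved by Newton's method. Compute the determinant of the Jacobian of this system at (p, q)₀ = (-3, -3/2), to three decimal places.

J = [[2·p·q + 5, p^2 - 2], [-4·q^2 + q, -8·p·q + p + 6·q]].
At the point, J = [[14.000, 7.000], [-10.500, -48.000]].
det J = -598.500.

-598.500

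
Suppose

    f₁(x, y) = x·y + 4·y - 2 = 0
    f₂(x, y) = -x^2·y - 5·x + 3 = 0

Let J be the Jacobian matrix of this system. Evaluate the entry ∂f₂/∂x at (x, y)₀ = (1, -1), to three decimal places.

-3.000

∂f₂/∂x = -2·x·y - 5.
At (1, -1) this is -3.000.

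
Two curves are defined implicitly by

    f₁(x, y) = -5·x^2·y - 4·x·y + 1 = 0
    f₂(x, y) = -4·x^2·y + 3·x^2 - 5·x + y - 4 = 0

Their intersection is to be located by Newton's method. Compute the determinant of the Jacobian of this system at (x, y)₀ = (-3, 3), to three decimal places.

J = [[-10·x·y - 4·y, -5·x^2 - 4·x], [-8·x·y + 6·x - 5, -4·x^2 + 1]].
At the point, J = [[78.000, -33.000], [49.000, -35.000]].
det J = -1113.000.

-1113.000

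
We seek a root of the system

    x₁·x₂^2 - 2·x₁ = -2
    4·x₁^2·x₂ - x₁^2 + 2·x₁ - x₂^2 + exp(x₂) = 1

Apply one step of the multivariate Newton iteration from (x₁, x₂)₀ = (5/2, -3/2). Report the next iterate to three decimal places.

(1.505, -1.183)

At (5/2, -3/2): F = (2.625, -41.77687).
Jacobian J = [[x₂^2 - 2, 2·x₁·x₂], [8·x₁·x₂ - 2·x₁ + 2, 4·x₁^2 - 2·x₂ + exp(x₂)]].
At the point, J = [[0.250, -7.500], [-33.000, 28.22313]] (det J = -240.44422).
Solving J·Δ = −F gives Δ = (-0.995, 0.317).
Then the next iterate is (x₁, x₂)₁ = (1.505, -1.183).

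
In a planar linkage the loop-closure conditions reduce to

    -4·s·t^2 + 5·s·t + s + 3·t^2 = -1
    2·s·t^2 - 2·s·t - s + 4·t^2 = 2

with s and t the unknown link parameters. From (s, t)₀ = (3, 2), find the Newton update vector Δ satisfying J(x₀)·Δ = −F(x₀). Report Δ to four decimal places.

At (3, 2): F = (-2.0000, 23.0000).
Jacobian J = [[-4·t^2 + 5·t + 1, -8·s·t + 5·s + 6·t], [2·t^2 - 2·t - 1, 4·s·t - 2·s + 8·t]].
At the point, J = [[-5.0000, -21.0000], [3.0000, 34.0000]] (det J = -107.0000).
Solving J·Δ = −F gives Δ = (3.8785, -1.0187).

(3.8785, -1.0187)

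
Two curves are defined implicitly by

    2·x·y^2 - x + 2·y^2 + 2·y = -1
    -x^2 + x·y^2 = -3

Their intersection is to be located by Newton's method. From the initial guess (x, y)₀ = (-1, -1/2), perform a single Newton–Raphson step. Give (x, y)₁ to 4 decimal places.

(-1.5000, -1.1250)

At (-1, -1/2): F = (1.0000, 1.7500).
Jacobian J = [[2·y^2 - 1, 4·x·y + 4·y + 2], [-2·x + y^2, 2·x·y]].
At the point, J = [[-0.5000, 2.0000], [2.2500, 1.0000]] (det J = -5.0000).
Solving J·Δ = −F gives Δ = (-0.5000, -0.6250).
Then the next iterate is (x, y)₁ = (-1.5000, -1.1250).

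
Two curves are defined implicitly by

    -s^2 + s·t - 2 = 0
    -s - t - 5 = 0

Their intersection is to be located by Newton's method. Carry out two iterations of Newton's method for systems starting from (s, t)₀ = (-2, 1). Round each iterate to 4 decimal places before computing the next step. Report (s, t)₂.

(-2.0000, -3.0000)

At (-2, 1): F = (-8.0000, -4.0000).
Jacobian J = [[-2·s + t, s], [-1, -1]].
At the point, J = [[5.0000, -2.0000], [-1.0000, -1.0000]] (det J = -7.0000).
Solving J·Δ = −F gives Δ = (0.0000, -4.0000).
Then the next iterate is (s, t)₁ = (-2.0000, -3.0000).
Round to (-2.0000, -3.0000) and repeat: F = (0.0000, 0.0000), J = [[1.0000, -2.0000], [-1.0000, -1.0000]].
Δ = (0.0000, 0.0000), so (s, t)₂ = (-2.0000, -3.0000).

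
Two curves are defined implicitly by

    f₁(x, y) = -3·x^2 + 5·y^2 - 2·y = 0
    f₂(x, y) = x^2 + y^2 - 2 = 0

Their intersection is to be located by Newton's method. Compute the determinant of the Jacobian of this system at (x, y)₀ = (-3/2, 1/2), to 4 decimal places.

J = [[-6·x, 10·y - 2], [2·x, 2·y]].
At the point, J = [[9.0000, 3.0000], [-3.0000, 1.0000]].
det J = 18.0000.

18.0000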